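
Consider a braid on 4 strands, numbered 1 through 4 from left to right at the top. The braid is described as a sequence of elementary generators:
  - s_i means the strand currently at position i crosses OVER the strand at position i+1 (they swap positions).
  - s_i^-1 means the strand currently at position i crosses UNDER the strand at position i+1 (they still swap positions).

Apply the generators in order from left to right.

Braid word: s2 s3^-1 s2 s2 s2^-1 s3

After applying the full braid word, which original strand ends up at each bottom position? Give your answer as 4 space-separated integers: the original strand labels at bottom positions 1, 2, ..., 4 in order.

Gen 1 (s2): strand 2 crosses over strand 3. Perm now: [1 3 2 4]
Gen 2 (s3^-1): strand 2 crosses under strand 4. Perm now: [1 3 4 2]
Gen 3 (s2): strand 3 crosses over strand 4. Perm now: [1 4 3 2]
Gen 4 (s2): strand 4 crosses over strand 3. Perm now: [1 3 4 2]
Gen 5 (s2^-1): strand 3 crosses under strand 4. Perm now: [1 4 3 2]
Gen 6 (s3): strand 3 crosses over strand 2. Perm now: [1 4 2 3]

Answer: 1 4 2 3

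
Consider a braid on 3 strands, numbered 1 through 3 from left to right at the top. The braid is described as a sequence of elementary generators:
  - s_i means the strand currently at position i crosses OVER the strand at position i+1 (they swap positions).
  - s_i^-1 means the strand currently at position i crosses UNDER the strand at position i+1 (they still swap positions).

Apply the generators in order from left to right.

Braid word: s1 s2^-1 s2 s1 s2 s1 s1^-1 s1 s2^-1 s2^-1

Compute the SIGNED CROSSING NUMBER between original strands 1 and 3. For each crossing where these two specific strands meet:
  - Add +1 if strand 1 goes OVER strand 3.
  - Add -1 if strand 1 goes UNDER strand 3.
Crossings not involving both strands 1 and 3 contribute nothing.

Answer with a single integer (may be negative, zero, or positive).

Answer: 1

Derivation:
Gen 1: crossing 1x2. Both 1&3? no. Sum: 0
Gen 2: 1 under 3. Both 1&3? yes. Contrib: -1. Sum: -1
Gen 3: 3 over 1. Both 1&3? yes. Contrib: -1. Sum: -2
Gen 4: crossing 2x1. Both 1&3? no. Sum: -2
Gen 5: crossing 2x3. Both 1&3? no. Sum: -2
Gen 6: 1 over 3. Both 1&3? yes. Contrib: +1. Sum: -1
Gen 7: 3 under 1. Both 1&3? yes. Contrib: +1. Sum: 0
Gen 8: 1 over 3. Both 1&3? yes. Contrib: +1. Sum: 1
Gen 9: crossing 1x2. Both 1&3? no. Sum: 1
Gen 10: crossing 2x1. Both 1&3? no. Sum: 1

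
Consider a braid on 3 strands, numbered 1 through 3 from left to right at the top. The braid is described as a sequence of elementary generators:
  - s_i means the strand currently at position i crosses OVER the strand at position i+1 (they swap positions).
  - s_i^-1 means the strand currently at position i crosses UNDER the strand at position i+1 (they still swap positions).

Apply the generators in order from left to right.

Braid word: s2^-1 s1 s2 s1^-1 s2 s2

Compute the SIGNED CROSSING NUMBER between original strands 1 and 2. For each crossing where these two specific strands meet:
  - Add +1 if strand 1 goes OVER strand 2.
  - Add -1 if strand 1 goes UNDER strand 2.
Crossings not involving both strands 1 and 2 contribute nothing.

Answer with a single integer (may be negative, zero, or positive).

Answer: 1

Derivation:
Gen 1: crossing 2x3. Both 1&2? no. Sum: 0
Gen 2: crossing 1x3. Both 1&2? no. Sum: 0
Gen 3: 1 over 2. Both 1&2? yes. Contrib: +1. Sum: 1
Gen 4: crossing 3x2. Both 1&2? no. Sum: 1
Gen 5: crossing 3x1. Both 1&2? no. Sum: 1
Gen 6: crossing 1x3. Both 1&2? no. Sum: 1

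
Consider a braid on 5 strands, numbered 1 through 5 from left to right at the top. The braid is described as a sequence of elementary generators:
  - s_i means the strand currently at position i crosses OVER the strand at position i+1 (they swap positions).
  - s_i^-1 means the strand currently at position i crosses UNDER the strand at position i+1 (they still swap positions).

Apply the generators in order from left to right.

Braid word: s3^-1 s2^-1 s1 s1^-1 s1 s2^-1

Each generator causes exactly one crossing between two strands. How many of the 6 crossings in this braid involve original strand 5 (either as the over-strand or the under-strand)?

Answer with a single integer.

Gen 1: crossing 3x4. Involves strand 5? no. Count so far: 0
Gen 2: crossing 2x4. Involves strand 5? no. Count so far: 0
Gen 3: crossing 1x4. Involves strand 5? no. Count so far: 0
Gen 4: crossing 4x1. Involves strand 5? no. Count so far: 0
Gen 5: crossing 1x4. Involves strand 5? no. Count so far: 0
Gen 6: crossing 1x2. Involves strand 5? no. Count so far: 0

Answer: 0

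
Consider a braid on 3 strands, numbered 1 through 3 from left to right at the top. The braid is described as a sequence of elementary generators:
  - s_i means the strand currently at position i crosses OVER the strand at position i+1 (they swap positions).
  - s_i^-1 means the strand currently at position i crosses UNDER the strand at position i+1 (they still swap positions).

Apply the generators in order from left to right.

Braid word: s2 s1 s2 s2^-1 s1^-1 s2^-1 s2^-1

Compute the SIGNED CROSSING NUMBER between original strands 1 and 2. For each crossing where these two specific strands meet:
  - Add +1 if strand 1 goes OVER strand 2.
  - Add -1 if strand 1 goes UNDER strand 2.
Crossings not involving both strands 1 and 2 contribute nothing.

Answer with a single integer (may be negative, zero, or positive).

Gen 1: crossing 2x3. Both 1&2? no. Sum: 0
Gen 2: crossing 1x3. Both 1&2? no. Sum: 0
Gen 3: 1 over 2. Both 1&2? yes. Contrib: +1. Sum: 1
Gen 4: 2 under 1. Both 1&2? yes. Contrib: +1. Sum: 2
Gen 5: crossing 3x1. Both 1&2? no. Sum: 2
Gen 6: crossing 3x2. Both 1&2? no. Sum: 2
Gen 7: crossing 2x3. Both 1&2? no. Sum: 2

Answer: 2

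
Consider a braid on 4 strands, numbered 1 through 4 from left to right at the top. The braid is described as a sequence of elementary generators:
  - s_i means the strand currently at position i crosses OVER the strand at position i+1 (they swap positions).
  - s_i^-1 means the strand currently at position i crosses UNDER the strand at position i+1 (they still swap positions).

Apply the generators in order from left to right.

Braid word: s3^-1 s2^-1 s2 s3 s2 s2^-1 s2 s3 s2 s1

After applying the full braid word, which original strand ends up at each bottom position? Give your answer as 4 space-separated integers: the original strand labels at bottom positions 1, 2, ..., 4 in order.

Answer: 4 1 3 2

Derivation:
Gen 1 (s3^-1): strand 3 crosses under strand 4. Perm now: [1 2 4 3]
Gen 2 (s2^-1): strand 2 crosses under strand 4. Perm now: [1 4 2 3]
Gen 3 (s2): strand 4 crosses over strand 2. Perm now: [1 2 4 3]
Gen 4 (s3): strand 4 crosses over strand 3. Perm now: [1 2 3 4]
Gen 5 (s2): strand 2 crosses over strand 3. Perm now: [1 3 2 4]
Gen 6 (s2^-1): strand 3 crosses under strand 2. Perm now: [1 2 3 4]
Gen 7 (s2): strand 2 crosses over strand 3. Perm now: [1 3 2 4]
Gen 8 (s3): strand 2 crosses over strand 4. Perm now: [1 3 4 2]
Gen 9 (s2): strand 3 crosses over strand 4. Perm now: [1 4 3 2]
Gen 10 (s1): strand 1 crosses over strand 4. Perm now: [4 1 3 2]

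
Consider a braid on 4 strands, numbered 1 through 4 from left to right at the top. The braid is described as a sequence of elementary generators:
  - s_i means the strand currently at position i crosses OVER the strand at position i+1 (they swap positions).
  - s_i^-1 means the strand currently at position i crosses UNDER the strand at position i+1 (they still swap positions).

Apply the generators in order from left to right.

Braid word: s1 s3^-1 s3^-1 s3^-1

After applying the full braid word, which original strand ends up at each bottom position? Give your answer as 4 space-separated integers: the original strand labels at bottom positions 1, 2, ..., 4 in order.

Answer: 2 1 4 3

Derivation:
Gen 1 (s1): strand 1 crosses over strand 2. Perm now: [2 1 3 4]
Gen 2 (s3^-1): strand 3 crosses under strand 4. Perm now: [2 1 4 3]
Gen 3 (s3^-1): strand 4 crosses under strand 3. Perm now: [2 1 3 4]
Gen 4 (s3^-1): strand 3 crosses under strand 4. Perm now: [2 1 4 3]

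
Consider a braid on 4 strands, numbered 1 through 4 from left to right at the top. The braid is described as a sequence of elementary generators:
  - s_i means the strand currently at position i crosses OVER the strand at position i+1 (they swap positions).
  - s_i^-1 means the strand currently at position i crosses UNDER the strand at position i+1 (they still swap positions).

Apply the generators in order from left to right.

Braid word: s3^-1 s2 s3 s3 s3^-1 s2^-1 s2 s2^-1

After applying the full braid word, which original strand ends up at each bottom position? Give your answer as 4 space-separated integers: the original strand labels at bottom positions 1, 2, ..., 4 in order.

Gen 1 (s3^-1): strand 3 crosses under strand 4. Perm now: [1 2 4 3]
Gen 2 (s2): strand 2 crosses over strand 4. Perm now: [1 4 2 3]
Gen 3 (s3): strand 2 crosses over strand 3. Perm now: [1 4 3 2]
Gen 4 (s3): strand 3 crosses over strand 2. Perm now: [1 4 2 3]
Gen 5 (s3^-1): strand 2 crosses under strand 3. Perm now: [1 4 3 2]
Gen 6 (s2^-1): strand 4 crosses under strand 3. Perm now: [1 3 4 2]
Gen 7 (s2): strand 3 crosses over strand 4. Perm now: [1 4 3 2]
Gen 8 (s2^-1): strand 4 crosses under strand 3. Perm now: [1 3 4 2]

Answer: 1 3 4 2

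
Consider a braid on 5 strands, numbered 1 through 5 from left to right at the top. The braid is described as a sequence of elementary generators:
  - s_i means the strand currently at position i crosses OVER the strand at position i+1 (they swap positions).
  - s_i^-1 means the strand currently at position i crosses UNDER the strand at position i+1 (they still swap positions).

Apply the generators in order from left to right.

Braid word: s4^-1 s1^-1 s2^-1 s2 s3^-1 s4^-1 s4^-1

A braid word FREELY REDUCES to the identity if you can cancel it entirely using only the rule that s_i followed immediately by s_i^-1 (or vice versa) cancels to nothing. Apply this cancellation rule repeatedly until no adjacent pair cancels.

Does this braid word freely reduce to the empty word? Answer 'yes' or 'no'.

Gen 1 (s4^-1): push. Stack: [s4^-1]
Gen 2 (s1^-1): push. Stack: [s4^-1 s1^-1]
Gen 3 (s2^-1): push. Stack: [s4^-1 s1^-1 s2^-1]
Gen 4 (s2): cancels prior s2^-1. Stack: [s4^-1 s1^-1]
Gen 5 (s3^-1): push. Stack: [s4^-1 s1^-1 s3^-1]
Gen 6 (s4^-1): push. Stack: [s4^-1 s1^-1 s3^-1 s4^-1]
Gen 7 (s4^-1): push. Stack: [s4^-1 s1^-1 s3^-1 s4^-1 s4^-1]
Reduced word: s4^-1 s1^-1 s3^-1 s4^-1 s4^-1

Answer: no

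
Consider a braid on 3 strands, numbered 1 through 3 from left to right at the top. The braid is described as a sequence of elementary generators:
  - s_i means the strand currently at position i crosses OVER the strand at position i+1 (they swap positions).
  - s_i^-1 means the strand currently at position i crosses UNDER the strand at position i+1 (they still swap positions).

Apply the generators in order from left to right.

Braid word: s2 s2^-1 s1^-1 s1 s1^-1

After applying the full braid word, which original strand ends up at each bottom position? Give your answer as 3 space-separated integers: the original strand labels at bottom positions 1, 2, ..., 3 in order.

Gen 1 (s2): strand 2 crosses over strand 3. Perm now: [1 3 2]
Gen 2 (s2^-1): strand 3 crosses under strand 2. Perm now: [1 2 3]
Gen 3 (s1^-1): strand 1 crosses under strand 2. Perm now: [2 1 3]
Gen 4 (s1): strand 2 crosses over strand 1. Perm now: [1 2 3]
Gen 5 (s1^-1): strand 1 crosses under strand 2. Perm now: [2 1 3]

Answer: 2 1 3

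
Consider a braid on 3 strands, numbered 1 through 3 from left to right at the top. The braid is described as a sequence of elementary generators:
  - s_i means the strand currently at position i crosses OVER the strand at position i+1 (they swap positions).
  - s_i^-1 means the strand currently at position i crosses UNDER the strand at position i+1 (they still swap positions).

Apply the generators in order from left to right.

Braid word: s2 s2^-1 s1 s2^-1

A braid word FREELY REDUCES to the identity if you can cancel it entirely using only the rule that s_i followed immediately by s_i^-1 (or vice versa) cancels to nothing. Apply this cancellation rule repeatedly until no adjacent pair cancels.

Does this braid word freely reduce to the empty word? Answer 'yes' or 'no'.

Gen 1 (s2): push. Stack: [s2]
Gen 2 (s2^-1): cancels prior s2. Stack: []
Gen 3 (s1): push. Stack: [s1]
Gen 4 (s2^-1): push. Stack: [s1 s2^-1]
Reduced word: s1 s2^-1

Answer: no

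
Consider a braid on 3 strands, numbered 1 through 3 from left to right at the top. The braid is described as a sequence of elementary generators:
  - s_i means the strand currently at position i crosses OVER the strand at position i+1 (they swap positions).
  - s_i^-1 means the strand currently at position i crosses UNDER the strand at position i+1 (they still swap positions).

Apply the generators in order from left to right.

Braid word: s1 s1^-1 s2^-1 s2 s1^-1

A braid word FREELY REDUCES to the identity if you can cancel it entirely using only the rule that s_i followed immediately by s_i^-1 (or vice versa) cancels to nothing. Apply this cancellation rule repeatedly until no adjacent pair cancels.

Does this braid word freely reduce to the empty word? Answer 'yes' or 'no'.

Answer: no

Derivation:
Gen 1 (s1): push. Stack: [s1]
Gen 2 (s1^-1): cancels prior s1. Stack: []
Gen 3 (s2^-1): push. Stack: [s2^-1]
Gen 4 (s2): cancels prior s2^-1. Stack: []
Gen 5 (s1^-1): push. Stack: [s1^-1]
Reduced word: s1^-1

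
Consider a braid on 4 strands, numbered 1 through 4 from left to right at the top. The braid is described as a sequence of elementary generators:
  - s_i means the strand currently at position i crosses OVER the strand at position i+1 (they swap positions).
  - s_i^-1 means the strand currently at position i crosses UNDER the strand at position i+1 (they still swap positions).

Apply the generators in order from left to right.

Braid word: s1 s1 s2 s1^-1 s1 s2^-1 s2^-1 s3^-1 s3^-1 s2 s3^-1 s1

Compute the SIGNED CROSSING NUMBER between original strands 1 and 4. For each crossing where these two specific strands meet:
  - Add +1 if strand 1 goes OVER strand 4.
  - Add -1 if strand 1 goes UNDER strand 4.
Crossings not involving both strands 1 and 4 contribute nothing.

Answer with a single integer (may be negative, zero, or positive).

Answer: 0

Derivation:
Gen 1: crossing 1x2. Both 1&4? no. Sum: 0
Gen 2: crossing 2x1. Both 1&4? no. Sum: 0
Gen 3: crossing 2x3. Both 1&4? no. Sum: 0
Gen 4: crossing 1x3. Both 1&4? no. Sum: 0
Gen 5: crossing 3x1. Both 1&4? no. Sum: 0
Gen 6: crossing 3x2. Both 1&4? no. Sum: 0
Gen 7: crossing 2x3. Both 1&4? no. Sum: 0
Gen 8: crossing 2x4. Both 1&4? no. Sum: 0
Gen 9: crossing 4x2. Both 1&4? no. Sum: 0
Gen 10: crossing 3x2. Both 1&4? no. Sum: 0
Gen 11: crossing 3x4. Both 1&4? no. Sum: 0
Gen 12: crossing 1x2. Both 1&4? no. Sum: 0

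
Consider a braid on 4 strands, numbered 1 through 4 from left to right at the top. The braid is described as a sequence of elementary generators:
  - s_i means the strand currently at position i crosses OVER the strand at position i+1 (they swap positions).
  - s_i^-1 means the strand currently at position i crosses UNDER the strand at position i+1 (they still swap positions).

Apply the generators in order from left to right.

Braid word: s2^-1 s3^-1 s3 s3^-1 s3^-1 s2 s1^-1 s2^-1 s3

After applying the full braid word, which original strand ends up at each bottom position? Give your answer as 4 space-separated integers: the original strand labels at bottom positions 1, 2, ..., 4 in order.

Answer: 2 3 4 1

Derivation:
Gen 1 (s2^-1): strand 2 crosses under strand 3. Perm now: [1 3 2 4]
Gen 2 (s3^-1): strand 2 crosses under strand 4. Perm now: [1 3 4 2]
Gen 3 (s3): strand 4 crosses over strand 2. Perm now: [1 3 2 4]
Gen 4 (s3^-1): strand 2 crosses under strand 4. Perm now: [1 3 4 2]
Gen 5 (s3^-1): strand 4 crosses under strand 2. Perm now: [1 3 2 4]
Gen 6 (s2): strand 3 crosses over strand 2. Perm now: [1 2 3 4]
Gen 7 (s1^-1): strand 1 crosses under strand 2. Perm now: [2 1 3 4]
Gen 8 (s2^-1): strand 1 crosses under strand 3. Perm now: [2 3 1 4]
Gen 9 (s3): strand 1 crosses over strand 4. Perm now: [2 3 4 1]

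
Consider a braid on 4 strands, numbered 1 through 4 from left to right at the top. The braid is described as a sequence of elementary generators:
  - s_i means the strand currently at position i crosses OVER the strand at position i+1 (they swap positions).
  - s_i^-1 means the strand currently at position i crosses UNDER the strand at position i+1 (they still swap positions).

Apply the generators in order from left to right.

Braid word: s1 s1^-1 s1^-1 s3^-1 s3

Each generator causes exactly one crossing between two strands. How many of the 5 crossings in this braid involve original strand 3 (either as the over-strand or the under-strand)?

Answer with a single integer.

Gen 1: crossing 1x2. Involves strand 3? no. Count so far: 0
Gen 2: crossing 2x1. Involves strand 3? no. Count so far: 0
Gen 3: crossing 1x2. Involves strand 3? no. Count so far: 0
Gen 4: crossing 3x4. Involves strand 3? yes. Count so far: 1
Gen 5: crossing 4x3. Involves strand 3? yes. Count so far: 2

Answer: 2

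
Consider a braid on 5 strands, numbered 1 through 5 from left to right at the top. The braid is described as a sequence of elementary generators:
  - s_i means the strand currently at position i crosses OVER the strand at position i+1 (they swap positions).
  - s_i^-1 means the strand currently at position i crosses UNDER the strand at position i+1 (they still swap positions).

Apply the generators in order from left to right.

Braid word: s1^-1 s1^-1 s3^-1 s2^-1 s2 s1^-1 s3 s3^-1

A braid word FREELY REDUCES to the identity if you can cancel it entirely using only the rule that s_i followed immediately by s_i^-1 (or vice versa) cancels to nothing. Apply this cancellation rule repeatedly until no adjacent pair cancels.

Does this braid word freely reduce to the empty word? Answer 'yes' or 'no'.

Gen 1 (s1^-1): push. Stack: [s1^-1]
Gen 2 (s1^-1): push. Stack: [s1^-1 s1^-1]
Gen 3 (s3^-1): push. Stack: [s1^-1 s1^-1 s3^-1]
Gen 4 (s2^-1): push. Stack: [s1^-1 s1^-1 s3^-1 s2^-1]
Gen 5 (s2): cancels prior s2^-1. Stack: [s1^-1 s1^-1 s3^-1]
Gen 6 (s1^-1): push. Stack: [s1^-1 s1^-1 s3^-1 s1^-1]
Gen 7 (s3): push. Stack: [s1^-1 s1^-1 s3^-1 s1^-1 s3]
Gen 8 (s3^-1): cancels prior s3. Stack: [s1^-1 s1^-1 s3^-1 s1^-1]
Reduced word: s1^-1 s1^-1 s3^-1 s1^-1

Answer: no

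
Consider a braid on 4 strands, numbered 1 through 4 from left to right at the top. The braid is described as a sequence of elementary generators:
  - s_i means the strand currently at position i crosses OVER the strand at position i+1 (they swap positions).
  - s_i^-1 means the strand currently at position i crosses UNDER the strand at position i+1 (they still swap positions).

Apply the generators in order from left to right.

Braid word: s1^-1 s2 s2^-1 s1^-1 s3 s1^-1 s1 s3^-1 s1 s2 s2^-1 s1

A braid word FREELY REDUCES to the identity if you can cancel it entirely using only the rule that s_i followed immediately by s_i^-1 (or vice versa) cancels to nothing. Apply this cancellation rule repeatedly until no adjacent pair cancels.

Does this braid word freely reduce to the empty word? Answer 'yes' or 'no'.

Answer: yes

Derivation:
Gen 1 (s1^-1): push. Stack: [s1^-1]
Gen 2 (s2): push. Stack: [s1^-1 s2]
Gen 3 (s2^-1): cancels prior s2. Stack: [s1^-1]
Gen 4 (s1^-1): push. Stack: [s1^-1 s1^-1]
Gen 5 (s3): push. Stack: [s1^-1 s1^-1 s3]
Gen 6 (s1^-1): push. Stack: [s1^-1 s1^-1 s3 s1^-1]
Gen 7 (s1): cancels prior s1^-1. Stack: [s1^-1 s1^-1 s3]
Gen 8 (s3^-1): cancels prior s3. Stack: [s1^-1 s1^-1]
Gen 9 (s1): cancels prior s1^-1. Stack: [s1^-1]
Gen 10 (s2): push. Stack: [s1^-1 s2]
Gen 11 (s2^-1): cancels prior s2. Stack: [s1^-1]
Gen 12 (s1): cancels prior s1^-1. Stack: []
Reduced word: (empty)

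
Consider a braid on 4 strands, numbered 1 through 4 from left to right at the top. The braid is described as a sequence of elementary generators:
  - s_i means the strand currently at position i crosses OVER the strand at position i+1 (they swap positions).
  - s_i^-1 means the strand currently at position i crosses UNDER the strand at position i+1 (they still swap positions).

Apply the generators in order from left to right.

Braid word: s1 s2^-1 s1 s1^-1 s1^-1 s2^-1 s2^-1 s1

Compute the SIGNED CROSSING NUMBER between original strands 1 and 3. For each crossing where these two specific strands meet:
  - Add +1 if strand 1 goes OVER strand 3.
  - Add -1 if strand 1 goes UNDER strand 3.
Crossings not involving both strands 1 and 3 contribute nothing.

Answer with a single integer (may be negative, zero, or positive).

Answer: -1

Derivation:
Gen 1: crossing 1x2. Both 1&3? no. Sum: 0
Gen 2: 1 under 3. Both 1&3? yes. Contrib: -1. Sum: -1
Gen 3: crossing 2x3. Both 1&3? no. Sum: -1
Gen 4: crossing 3x2. Both 1&3? no. Sum: -1
Gen 5: crossing 2x3. Both 1&3? no. Sum: -1
Gen 6: crossing 2x1. Both 1&3? no. Sum: -1
Gen 7: crossing 1x2. Both 1&3? no. Sum: -1
Gen 8: crossing 3x2. Both 1&3? no. Sum: -1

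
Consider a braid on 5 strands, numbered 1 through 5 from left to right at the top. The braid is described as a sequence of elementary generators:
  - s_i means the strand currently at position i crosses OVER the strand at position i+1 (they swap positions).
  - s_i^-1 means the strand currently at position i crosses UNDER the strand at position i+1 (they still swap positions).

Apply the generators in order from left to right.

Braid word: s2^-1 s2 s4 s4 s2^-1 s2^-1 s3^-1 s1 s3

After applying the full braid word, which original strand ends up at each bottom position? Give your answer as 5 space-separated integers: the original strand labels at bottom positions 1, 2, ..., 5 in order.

Gen 1 (s2^-1): strand 2 crosses under strand 3. Perm now: [1 3 2 4 5]
Gen 2 (s2): strand 3 crosses over strand 2. Perm now: [1 2 3 4 5]
Gen 3 (s4): strand 4 crosses over strand 5. Perm now: [1 2 3 5 4]
Gen 4 (s4): strand 5 crosses over strand 4. Perm now: [1 2 3 4 5]
Gen 5 (s2^-1): strand 2 crosses under strand 3. Perm now: [1 3 2 4 5]
Gen 6 (s2^-1): strand 3 crosses under strand 2. Perm now: [1 2 3 4 5]
Gen 7 (s3^-1): strand 3 crosses under strand 4. Perm now: [1 2 4 3 5]
Gen 8 (s1): strand 1 crosses over strand 2. Perm now: [2 1 4 3 5]
Gen 9 (s3): strand 4 crosses over strand 3. Perm now: [2 1 3 4 5]

Answer: 2 1 3 4 5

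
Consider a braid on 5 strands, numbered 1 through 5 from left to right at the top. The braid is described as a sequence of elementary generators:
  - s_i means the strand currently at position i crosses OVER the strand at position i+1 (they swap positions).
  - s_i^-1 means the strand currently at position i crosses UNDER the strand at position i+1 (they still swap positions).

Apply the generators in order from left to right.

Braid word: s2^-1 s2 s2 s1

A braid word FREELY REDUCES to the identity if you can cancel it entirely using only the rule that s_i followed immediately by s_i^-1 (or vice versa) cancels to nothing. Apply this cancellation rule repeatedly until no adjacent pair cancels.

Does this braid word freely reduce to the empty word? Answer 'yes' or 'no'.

Gen 1 (s2^-1): push. Stack: [s2^-1]
Gen 2 (s2): cancels prior s2^-1. Stack: []
Gen 3 (s2): push. Stack: [s2]
Gen 4 (s1): push. Stack: [s2 s1]
Reduced word: s2 s1

Answer: no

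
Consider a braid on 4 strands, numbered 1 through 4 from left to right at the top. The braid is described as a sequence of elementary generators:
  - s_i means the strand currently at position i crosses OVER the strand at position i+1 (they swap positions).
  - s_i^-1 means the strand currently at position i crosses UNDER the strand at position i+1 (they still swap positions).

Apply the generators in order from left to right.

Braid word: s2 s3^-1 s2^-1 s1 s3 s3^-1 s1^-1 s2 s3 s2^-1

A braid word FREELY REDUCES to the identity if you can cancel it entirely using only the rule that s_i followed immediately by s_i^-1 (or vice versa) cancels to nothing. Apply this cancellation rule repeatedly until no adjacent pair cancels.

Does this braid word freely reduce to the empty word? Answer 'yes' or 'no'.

Answer: yes

Derivation:
Gen 1 (s2): push. Stack: [s2]
Gen 2 (s3^-1): push. Stack: [s2 s3^-1]
Gen 3 (s2^-1): push. Stack: [s2 s3^-1 s2^-1]
Gen 4 (s1): push. Stack: [s2 s3^-1 s2^-1 s1]
Gen 5 (s3): push. Stack: [s2 s3^-1 s2^-1 s1 s3]
Gen 6 (s3^-1): cancels prior s3. Stack: [s2 s3^-1 s2^-1 s1]
Gen 7 (s1^-1): cancels prior s1. Stack: [s2 s3^-1 s2^-1]
Gen 8 (s2): cancels prior s2^-1. Stack: [s2 s3^-1]
Gen 9 (s3): cancels prior s3^-1. Stack: [s2]
Gen 10 (s2^-1): cancels prior s2. Stack: []
Reduced word: (empty)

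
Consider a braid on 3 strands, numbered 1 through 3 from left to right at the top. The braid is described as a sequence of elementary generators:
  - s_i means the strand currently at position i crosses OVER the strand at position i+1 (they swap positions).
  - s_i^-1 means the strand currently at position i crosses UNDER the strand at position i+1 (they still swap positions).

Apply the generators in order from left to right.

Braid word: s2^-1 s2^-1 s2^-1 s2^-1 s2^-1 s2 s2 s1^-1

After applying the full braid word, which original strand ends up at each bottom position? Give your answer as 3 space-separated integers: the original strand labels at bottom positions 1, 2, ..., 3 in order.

Answer: 3 1 2

Derivation:
Gen 1 (s2^-1): strand 2 crosses under strand 3. Perm now: [1 3 2]
Gen 2 (s2^-1): strand 3 crosses under strand 2. Perm now: [1 2 3]
Gen 3 (s2^-1): strand 2 crosses under strand 3. Perm now: [1 3 2]
Gen 4 (s2^-1): strand 3 crosses under strand 2. Perm now: [1 2 3]
Gen 5 (s2^-1): strand 2 crosses under strand 3. Perm now: [1 3 2]
Gen 6 (s2): strand 3 crosses over strand 2. Perm now: [1 2 3]
Gen 7 (s2): strand 2 crosses over strand 3. Perm now: [1 3 2]
Gen 8 (s1^-1): strand 1 crosses under strand 3. Perm now: [3 1 2]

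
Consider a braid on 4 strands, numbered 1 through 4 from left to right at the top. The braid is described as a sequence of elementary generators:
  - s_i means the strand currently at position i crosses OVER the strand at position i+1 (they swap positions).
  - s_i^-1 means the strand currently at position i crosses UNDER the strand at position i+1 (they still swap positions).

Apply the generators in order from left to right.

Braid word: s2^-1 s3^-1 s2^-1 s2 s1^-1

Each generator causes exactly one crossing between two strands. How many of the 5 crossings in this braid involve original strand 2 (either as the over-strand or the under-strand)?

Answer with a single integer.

Gen 1: crossing 2x3. Involves strand 2? yes. Count so far: 1
Gen 2: crossing 2x4. Involves strand 2? yes. Count so far: 2
Gen 3: crossing 3x4. Involves strand 2? no. Count so far: 2
Gen 4: crossing 4x3. Involves strand 2? no. Count so far: 2
Gen 5: crossing 1x3. Involves strand 2? no. Count so far: 2

Answer: 2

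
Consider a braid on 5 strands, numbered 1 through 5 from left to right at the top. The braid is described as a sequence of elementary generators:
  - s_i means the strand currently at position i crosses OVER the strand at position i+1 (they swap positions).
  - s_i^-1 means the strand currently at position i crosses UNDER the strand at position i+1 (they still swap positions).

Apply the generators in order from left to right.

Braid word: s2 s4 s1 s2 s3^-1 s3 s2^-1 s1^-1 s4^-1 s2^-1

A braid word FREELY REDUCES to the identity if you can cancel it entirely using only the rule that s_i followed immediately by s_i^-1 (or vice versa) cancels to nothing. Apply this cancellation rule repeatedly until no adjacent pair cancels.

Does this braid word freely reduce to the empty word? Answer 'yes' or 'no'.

Gen 1 (s2): push. Stack: [s2]
Gen 2 (s4): push. Stack: [s2 s4]
Gen 3 (s1): push. Stack: [s2 s4 s1]
Gen 4 (s2): push. Stack: [s2 s4 s1 s2]
Gen 5 (s3^-1): push. Stack: [s2 s4 s1 s2 s3^-1]
Gen 6 (s3): cancels prior s3^-1. Stack: [s2 s4 s1 s2]
Gen 7 (s2^-1): cancels prior s2. Stack: [s2 s4 s1]
Gen 8 (s1^-1): cancels prior s1. Stack: [s2 s4]
Gen 9 (s4^-1): cancels prior s4. Stack: [s2]
Gen 10 (s2^-1): cancels prior s2. Stack: []
Reduced word: (empty)

Answer: yes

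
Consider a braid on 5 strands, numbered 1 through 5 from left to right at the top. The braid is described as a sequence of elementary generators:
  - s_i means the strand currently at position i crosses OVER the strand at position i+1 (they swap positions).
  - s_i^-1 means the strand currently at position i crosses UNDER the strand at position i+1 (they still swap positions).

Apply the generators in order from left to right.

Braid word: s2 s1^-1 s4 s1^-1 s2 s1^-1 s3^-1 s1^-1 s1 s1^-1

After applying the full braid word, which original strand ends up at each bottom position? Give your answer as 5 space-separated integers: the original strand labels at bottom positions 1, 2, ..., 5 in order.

Gen 1 (s2): strand 2 crosses over strand 3. Perm now: [1 3 2 4 5]
Gen 2 (s1^-1): strand 1 crosses under strand 3. Perm now: [3 1 2 4 5]
Gen 3 (s4): strand 4 crosses over strand 5. Perm now: [3 1 2 5 4]
Gen 4 (s1^-1): strand 3 crosses under strand 1. Perm now: [1 3 2 5 4]
Gen 5 (s2): strand 3 crosses over strand 2. Perm now: [1 2 3 5 4]
Gen 6 (s1^-1): strand 1 crosses under strand 2. Perm now: [2 1 3 5 4]
Gen 7 (s3^-1): strand 3 crosses under strand 5. Perm now: [2 1 5 3 4]
Gen 8 (s1^-1): strand 2 crosses under strand 1. Perm now: [1 2 5 3 4]
Gen 9 (s1): strand 1 crosses over strand 2. Perm now: [2 1 5 3 4]
Gen 10 (s1^-1): strand 2 crosses under strand 1. Perm now: [1 2 5 3 4]

Answer: 1 2 5 3 4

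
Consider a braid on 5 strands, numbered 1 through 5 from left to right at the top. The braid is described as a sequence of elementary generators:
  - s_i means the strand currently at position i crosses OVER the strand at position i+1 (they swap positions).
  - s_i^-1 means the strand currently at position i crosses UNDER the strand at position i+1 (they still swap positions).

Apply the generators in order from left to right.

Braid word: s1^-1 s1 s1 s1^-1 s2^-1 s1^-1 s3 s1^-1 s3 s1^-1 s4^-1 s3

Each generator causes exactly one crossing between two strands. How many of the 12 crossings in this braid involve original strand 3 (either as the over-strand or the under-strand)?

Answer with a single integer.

Answer: 4

Derivation:
Gen 1: crossing 1x2. Involves strand 3? no. Count so far: 0
Gen 2: crossing 2x1. Involves strand 3? no. Count so far: 0
Gen 3: crossing 1x2. Involves strand 3? no. Count so far: 0
Gen 4: crossing 2x1. Involves strand 3? no. Count so far: 0
Gen 5: crossing 2x3. Involves strand 3? yes. Count so far: 1
Gen 6: crossing 1x3. Involves strand 3? yes. Count so far: 2
Gen 7: crossing 2x4. Involves strand 3? no. Count so far: 2
Gen 8: crossing 3x1. Involves strand 3? yes. Count so far: 3
Gen 9: crossing 4x2. Involves strand 3? no. Count so far: 3
Gen 10: crossing 1x3. Involves strand 3? yes. Count so far: 4
Gen 11: crossing 4x5. Involves strand 3? no. Count so far: 4
Gen 12: crossing 2x5. Involves strand 3? no. Count so far: 4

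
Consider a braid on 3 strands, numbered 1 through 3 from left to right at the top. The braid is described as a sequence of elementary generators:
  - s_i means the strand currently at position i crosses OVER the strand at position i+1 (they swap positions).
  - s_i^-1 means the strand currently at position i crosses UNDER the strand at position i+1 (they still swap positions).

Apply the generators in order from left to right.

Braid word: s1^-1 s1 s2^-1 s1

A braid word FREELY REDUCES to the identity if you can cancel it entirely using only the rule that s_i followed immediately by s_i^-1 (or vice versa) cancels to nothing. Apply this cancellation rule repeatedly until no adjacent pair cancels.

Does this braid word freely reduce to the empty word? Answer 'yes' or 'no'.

Gen 1 (s1^-1): push. Stack: [s1^-1]
Gen 2 (s1): cancels prior s1^-1. Stack: []
Gen 3 (s2^-1): push. Stack: [s2^-1]
Gen 4 (s1): push. Stack: [s2^-1 s1]
Reduced word: s2^-1 s1

Answer: no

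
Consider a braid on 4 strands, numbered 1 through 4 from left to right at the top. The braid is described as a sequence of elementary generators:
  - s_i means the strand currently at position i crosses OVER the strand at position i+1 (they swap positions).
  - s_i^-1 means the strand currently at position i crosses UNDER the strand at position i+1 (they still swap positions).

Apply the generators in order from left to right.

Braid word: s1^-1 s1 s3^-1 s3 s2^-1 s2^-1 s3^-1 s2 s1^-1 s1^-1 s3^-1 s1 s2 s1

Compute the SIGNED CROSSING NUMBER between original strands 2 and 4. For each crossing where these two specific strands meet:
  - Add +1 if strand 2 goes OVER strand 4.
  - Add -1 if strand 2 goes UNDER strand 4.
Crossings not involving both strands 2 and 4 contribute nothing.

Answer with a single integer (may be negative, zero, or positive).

Answer: 1

Derivation:
Gen 1: crossing 1x2. Both 2&4? no. Sum: 0
Gen 2: crossing 2x1. Both 2&4? no. Sum: 0
Gen 3: crossing 3x4. Both 2&4? no. Sum: 0
Gen 4: crossing 4x3. Both 2&4? no. Sum: 0
Gen 5: crossing 2x3. Both 2&4? no. Sum: 0
Gen 6: crossing 3x2. Both 2&4? no. Sum: 0
Gen 7: crossing 3x4. Both 2&4? no. Sum: 0
Gen 8: 2 over 4. Both 2&4? yes. Contrib: +1. Sum: 1
Gen 9: crossing 1x4. Both 2&4? no. Sum: 1
Gen 10: crossing 4x1. Both 2&4? no. Sum: 1
Gen 11: crossing 2x3. Both 2&4? no. Sum: 1
Gen 12: crossing 1x4. Both 2&4? no. Sum: 1
Gen 13: crossing 1x3. Both 2&4? no. Sum: 1
Gen 14: crossing 4x3. Both 2&4? no. Sum: 1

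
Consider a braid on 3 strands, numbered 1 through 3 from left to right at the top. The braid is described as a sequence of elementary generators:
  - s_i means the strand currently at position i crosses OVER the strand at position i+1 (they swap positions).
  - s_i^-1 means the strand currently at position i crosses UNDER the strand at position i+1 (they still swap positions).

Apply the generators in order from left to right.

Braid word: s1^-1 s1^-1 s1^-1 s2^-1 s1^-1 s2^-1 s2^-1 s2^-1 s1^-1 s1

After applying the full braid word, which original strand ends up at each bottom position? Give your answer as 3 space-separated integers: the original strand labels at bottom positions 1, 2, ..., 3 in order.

Answer: 3 1 2

Derivation:
Gen 1 (s1^-1): strand 1 crosses under strand 2. Perm now: [2 1 3]
Gen 2 (s1^-1): strand 2 crosses under strand 1. Perm now: [1 2 3]
Gen 3 (s1^-1): strand 1 crosses under strand 2. Perm now: [2 1 3]
Gen 4 (s2^-1): strand 1 crosses under strand 3. Perm now: [2 3 1]
Gen 5 (s1^-1): strand 2 crosses under strand 3. Perm now: [3 2 1]
Gen 6 (s2^-1): strand 2 crosses under strand 1. Perm now: [3 1 2]
Gen 7 (s2^-1): strand 1 crosses under strand 2. Perm now: [3 2 1]
Gen 8 (s2^-1): strand 2 crosses under strand 1. Perm now: [3 1 2]
Gen 9 (s1^-1): strand 3 crosses under strand 1. Perm now: [1 3 2]
Gen 10 (s1): strand 1 crosses over strand 3. Perm now: [3 1 2]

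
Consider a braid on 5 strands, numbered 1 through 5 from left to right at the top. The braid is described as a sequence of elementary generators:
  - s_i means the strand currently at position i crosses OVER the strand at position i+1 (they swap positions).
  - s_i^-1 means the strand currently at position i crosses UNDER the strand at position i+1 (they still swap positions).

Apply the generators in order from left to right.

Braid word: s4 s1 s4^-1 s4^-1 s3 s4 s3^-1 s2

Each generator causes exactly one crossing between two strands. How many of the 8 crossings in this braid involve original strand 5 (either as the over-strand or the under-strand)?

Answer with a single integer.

Gen 1: crossing 4x5. Involves strand 5? yes. Count so far: 1
Gen 2: crossing 1x2. Involves strand 5? no. Count so far: 1
Gen 3: crossing 5x4. Involves strand 5? yes. Count so far: 2
Gen 4: crossing 4x5. Involves strand 5? yes. Count so far: 3
Gen 5: crossing 3x5. Involves strand 5? yes. Count so far: 4
Gen 6: crossing 3x4. Involves strand 5? no. Count so far: 4
Gen 7: crossing 5x4. Involves strand 5? yes. Count so far: 5
Gen 8: crossing 1x4. Involves strand 5? no. Count so far: 5

Answer: 5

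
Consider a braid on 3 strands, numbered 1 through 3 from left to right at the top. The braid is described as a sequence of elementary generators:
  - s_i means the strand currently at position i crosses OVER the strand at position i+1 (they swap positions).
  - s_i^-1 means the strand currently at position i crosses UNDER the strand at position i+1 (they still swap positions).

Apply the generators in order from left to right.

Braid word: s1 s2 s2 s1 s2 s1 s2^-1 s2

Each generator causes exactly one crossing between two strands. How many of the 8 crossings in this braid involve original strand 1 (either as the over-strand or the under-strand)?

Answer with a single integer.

Answer: 7

Derivation:
Gen 1: crossing 1x2. Involves strand 1? yes. Count so far: 1
Gen 2: crossing 1x3. Involves strand 1? yes. Count so far: 2
Gen 3: crossing 3x1. Involves strand 1? yes. Count so far: 3
Gen 4: crossing 2x1. Involves strand 1? yes. Count so far: 4
Gen 5: crossing 2x3. Involves strand 1? no. Count so far: 4
Gen 6: crossing 1x3. Involves strand 1? yes. Count so far: 5
Gen 7: crossing 1x2. Involves strand 1? yes. Count so far: 6
Gen 8: crossing 2x1. Involves strand 1? yes. Count so far: 7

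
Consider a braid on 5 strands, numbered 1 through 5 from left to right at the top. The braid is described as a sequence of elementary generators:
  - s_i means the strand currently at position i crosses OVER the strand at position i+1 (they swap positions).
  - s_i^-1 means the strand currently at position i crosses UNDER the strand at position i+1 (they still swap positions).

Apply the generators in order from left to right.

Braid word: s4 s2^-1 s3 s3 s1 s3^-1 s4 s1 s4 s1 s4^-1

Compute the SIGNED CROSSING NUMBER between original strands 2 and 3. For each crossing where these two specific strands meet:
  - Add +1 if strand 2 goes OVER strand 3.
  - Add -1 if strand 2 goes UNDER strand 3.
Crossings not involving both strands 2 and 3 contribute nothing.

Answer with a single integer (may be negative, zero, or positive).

Gen 1: crossing 4x5. Both 2&3? no. Sum: 0
Gen 2: 2 under 3. Both 2&3? yes. Contrib: -1. Sum: -1
Gen 3: crossing 2x5. Both 2&3? no. Sum: -1
Gen 4: crossing 5x2. Both 2&3? no. Sum: -1
Gen 5: crossing 1x3. Both 2&3? no. Sum: -1
Gen 6: crossing 2x5. Both 2&3? no. Sum: -1
Gen 7: crossing 2x4. Both 2&3? no. Sum: -1
Gen 8: crossing 3x1. Both 2&3? no. Sum: -1
Gen 9: crossing 4x2. Both 2&3? no. Sum: -1
Gen 10: crossing 1x3. Both 2&3? no. Sum: -1
Gen 11: crossing 2x4. Both 2&3? no. Sum: -1

Answer: -1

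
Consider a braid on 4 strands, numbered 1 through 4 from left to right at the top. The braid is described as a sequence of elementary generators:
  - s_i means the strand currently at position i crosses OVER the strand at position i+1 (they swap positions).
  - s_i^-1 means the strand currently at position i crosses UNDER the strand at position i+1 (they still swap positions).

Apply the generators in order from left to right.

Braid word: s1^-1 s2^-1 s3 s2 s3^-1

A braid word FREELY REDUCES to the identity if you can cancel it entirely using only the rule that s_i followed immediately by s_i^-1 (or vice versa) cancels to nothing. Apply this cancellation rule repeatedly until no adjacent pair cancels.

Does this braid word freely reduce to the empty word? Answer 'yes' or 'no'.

Answer: no

Derivation:
Gen 1 (s1^-1): push. Stack: [s1^-1]
Gen 2 (s2^-1): push. Stack: [s1^-1 s2^-1]
Gen 3 (s3): push. Stack: [s1^-1 s2^-1 s3]
Gen 4 (s2): push. Stack: [s1^-1 s2^-1 s3 s2]
Gen 5 (s3^-1): push. Stack: [s1^-1 s2^-1 s3 s2 s3^-1]
Reduced word: s1^-1 s2^-1 s3 s2 s3^-1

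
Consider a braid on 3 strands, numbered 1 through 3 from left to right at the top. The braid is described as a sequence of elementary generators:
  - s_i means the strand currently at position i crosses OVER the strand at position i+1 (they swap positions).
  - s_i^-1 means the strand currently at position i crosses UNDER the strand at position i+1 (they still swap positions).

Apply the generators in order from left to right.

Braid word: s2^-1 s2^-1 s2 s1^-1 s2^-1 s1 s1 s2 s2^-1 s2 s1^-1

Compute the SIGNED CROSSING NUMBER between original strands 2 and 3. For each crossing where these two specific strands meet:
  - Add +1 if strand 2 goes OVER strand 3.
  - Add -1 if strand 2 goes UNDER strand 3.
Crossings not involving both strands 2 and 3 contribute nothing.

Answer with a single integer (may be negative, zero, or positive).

Gen 1: 2 under 3. Both 2&3? yes. Contrib: -1. Sum: -1
Gen 2: 3 under 2. Both 2&3? yes. Contrib: +1. Sum: 0
Gen 3: 2 over 3. Both 2&3? yes. Contrib: +1. Sum: 1
Gen 4: crossing 1x3. Both 2&3? no. Sum: 1
Gen 5: crossing 1x2. Both 2&3? no. Sum: 1
Gen 6: 3 over 2. Both 2&3? yes. Contrib: -1. Sum: 0
Gen 7: 2 over 3. Both 2&3? yes. Contrib: +1. Sum: 1
Gen 8: crossing 2x1. Both 2&3? no. Sum: 1
Gen 9: crossing 1x2. Both 2&3? no. Sum: 1
Gen 10: crossing 2x1. Both 2&3? no. Sum: 1
Gen 11: crossing 3x1. Both 2&3? no. Sum: 1

Answer: 1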